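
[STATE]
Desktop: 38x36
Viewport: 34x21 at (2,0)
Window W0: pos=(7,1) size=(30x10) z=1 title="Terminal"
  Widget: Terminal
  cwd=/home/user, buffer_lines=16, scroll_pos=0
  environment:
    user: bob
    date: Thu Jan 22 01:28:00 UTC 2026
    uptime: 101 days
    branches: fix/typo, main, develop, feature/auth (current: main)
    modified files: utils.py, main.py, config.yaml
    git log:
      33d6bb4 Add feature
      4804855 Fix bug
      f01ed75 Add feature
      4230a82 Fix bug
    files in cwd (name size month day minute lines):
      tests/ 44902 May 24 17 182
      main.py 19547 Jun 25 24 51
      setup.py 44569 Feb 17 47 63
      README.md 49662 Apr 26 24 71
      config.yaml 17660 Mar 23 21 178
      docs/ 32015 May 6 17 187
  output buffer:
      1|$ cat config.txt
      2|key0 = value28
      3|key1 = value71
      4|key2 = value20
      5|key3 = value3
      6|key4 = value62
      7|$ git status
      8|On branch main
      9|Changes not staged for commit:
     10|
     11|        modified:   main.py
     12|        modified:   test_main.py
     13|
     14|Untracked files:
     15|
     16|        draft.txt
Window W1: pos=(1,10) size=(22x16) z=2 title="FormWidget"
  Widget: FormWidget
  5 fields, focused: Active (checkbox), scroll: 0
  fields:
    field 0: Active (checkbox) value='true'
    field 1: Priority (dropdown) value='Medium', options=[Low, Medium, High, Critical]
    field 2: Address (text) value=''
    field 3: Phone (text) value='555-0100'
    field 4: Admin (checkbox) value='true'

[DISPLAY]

                                  
     ┏━━━━━━━━━━━━━━━━━━━━━━━━━━━━
     ┃ Terminal                   
     ┠────────────────────────────
     ┃$ cat config.txt            
     ┃key0 = value28              
     ┃key1 = value71              
     ┃key2 = value20              
     ┃key3 = value3               
     ┃key4 = value62              
━━━━━━━━━━━━━━━━━━━━┓━━━━━━━━━━━━━
 FormWidget         ┃             
────────────────────┨             
> Active:     [x]   ┃             
  Priority:   [Med▼]┃             
  Address:    [    ]┃             
  Phone:      [555-]┃             
  Admin:      [x]   ┃             
                    ┃             
                    ┃             
                    ┃             


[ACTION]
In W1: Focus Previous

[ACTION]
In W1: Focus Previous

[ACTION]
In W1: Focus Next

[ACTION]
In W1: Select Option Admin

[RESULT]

                                  
     ┏━━━━━━━━━━━━━━━━━━━━━━━━━━━━
     ┃ Terminal                   
     ┠────────────────────────────
     ┃$ cat config.txt            
     ┃key0 = value28              
     ┃key1 = value71              
     ┃key2 = value20              
     ┃key3 = value3               
     ┃key4 = value62              
━━━━━━━━━━━━━━━━━━━━┓━━━━━━━━━━━━━
 FormWidget         ┃             
────────────────────┨             
  Active:     [x]   ┃             
  Priority:   [Med▼]┃             
  Address:    [    ]┃             
  Phone:      [555-]┃             
> Admin:      [x]   ┃             
                    ┃             
                    ┃             
                    ┃             


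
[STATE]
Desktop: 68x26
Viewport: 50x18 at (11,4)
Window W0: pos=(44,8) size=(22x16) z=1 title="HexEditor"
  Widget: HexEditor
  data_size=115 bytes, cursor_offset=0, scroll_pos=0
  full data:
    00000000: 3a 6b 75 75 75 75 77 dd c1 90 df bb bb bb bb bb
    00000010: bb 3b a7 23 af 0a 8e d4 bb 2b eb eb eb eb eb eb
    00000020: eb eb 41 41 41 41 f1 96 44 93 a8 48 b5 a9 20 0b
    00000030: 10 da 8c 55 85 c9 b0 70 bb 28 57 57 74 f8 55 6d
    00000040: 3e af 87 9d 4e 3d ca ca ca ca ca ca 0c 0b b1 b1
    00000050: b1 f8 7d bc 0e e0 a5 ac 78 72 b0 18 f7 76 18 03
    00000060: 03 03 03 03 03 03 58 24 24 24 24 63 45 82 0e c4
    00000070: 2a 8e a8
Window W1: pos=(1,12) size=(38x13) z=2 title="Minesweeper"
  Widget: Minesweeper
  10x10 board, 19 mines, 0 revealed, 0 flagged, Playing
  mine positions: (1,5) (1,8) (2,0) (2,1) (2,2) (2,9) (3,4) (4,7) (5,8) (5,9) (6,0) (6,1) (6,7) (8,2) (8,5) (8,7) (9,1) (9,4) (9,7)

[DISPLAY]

                                                  
                                                  
                                                  
                                                  
                                 ┏━━━━━━━━━━━━━━━━
                                 ┃ HexEditor      
                                 ┠────────────────
                                 ┃00000000  3A 6b 
━━━━━━━━━━━━━━━━━━━━━━━━━━━┓     ┃00000010  bb 3b 
per                        ┃     ┃00000020  eb eb 
───────────────────────────┨     ┃00000030  10 da 
■                          ┃     ┃00000040  3e af 
■                          ┃     ┃00000050  b1 f8 
■                          ┃     ┃00000060  03 03 
■                          ┃     ┃00000070  2a 8e 
■                          ┃     ┃                
■                          ┃     ┃                
■                          ┃     ┃                


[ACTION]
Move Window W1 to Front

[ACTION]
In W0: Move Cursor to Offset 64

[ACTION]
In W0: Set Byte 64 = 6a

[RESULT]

                                                  
                                                  
                                                  
                                                  
                                 ┏━━━━━━━━━━━━━━━━
                                 ┃ HexEditor      
                                 ┠────────────────
                                 ┃00000000  3a 6b 
━━━━━━━━━━━━━━━━━━━━━━━━━━━┓     ┃00000010  bb 3b 
per                        ┃     ┃00000020  eb eb 
───────────────────────────┨     ┃00000030  10 da 
■                          ┃     ┃00000040  6A af 
■                          ┃     ┃00000050  b1 f8 
■                          ┃     ┃00000060  03 03 
■                          ┃     ┃00000070  2a 8e 
■                          ┃     ┃                
■                          ┃     ┃                
■                          ┃     ┃                


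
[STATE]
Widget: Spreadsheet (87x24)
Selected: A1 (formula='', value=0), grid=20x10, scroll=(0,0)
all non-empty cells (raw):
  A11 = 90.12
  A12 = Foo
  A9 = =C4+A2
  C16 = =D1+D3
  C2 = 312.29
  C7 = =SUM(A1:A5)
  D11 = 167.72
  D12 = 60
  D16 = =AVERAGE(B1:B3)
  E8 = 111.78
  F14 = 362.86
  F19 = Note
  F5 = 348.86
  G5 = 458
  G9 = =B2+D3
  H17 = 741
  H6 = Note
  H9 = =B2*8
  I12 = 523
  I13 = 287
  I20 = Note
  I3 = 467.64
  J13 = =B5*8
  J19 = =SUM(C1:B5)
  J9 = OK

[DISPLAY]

A1:                                                                                    
       A       B       C       D       E       F       G       H       I       J       
---------------------------------------------------------------------------------------
  1      [0]       0       0       0       0       0       0       0       0       0   
  2        0       0  312.29       0       0       0       0       0       0       0   
  3        0       0       0       0       0       0       0       0  467.64       0   
  4        0       0       0       0       0       0       0       0       0       0   
  5        0       0       0       0       0  348.86     458       0       0       0   
  6        0       0       0       0       0       0       0Note           0       0   
  7        0       0       0       0       0       0       0       0       0       0   
  8        0       0       0       0  111.78       0       0       0       0       0   
  9        0       0       0       0       0       0       0       0       0OK         
 10        0       0       0       0       0       0       0       0       0       0   
 11    90.12       0       0  167.72       0       0       0       0       0       0   
 12 Foo            0       0      60       0       0       0       0     523       0   
 13        0       0       0       0       0       0       0       0     287       0   
 14        0       0       0       0       0  362.86       0       0       0       0   
 15        0       0       0       0       0       0       0       0       0       0   
 16        0       0       0       0       0       0       0       0       0       0   
 17        0       0       0       0       0       0       0     741       0       0   
 18        0       0       0       0       0       0       0       0       0       0   
 19        0       0       0       0       0Note           0       0       0  312.29   
 20        0       0       0       0       0       0       0       0Note           0   
                                                                                       


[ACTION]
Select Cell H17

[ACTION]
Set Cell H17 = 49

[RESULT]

H17: 49                                                                                
       A       B       C       D       E       F       G       H       I       J       
---------------------------------------------------------------------------------------
  1        0       0       0       0       0       0       0       0       0       0   
  2        0       0  312.29       0       0       0       0       0       0       0   
  3        0       0       0       0       0       0       0       0  467.64       0   
  4        0       0       0       0       0       0       0       0       0       0   
  5        0       0       0       0       0  348.86     458       0       0       0   
  6        0       0       0       0       0       0       0Note           0       0   
  7        0       0       0       0       0       0       0       0       0       0   
  8        0       0       0       0  111.78       0       0       0       0       0   
  9        0       0       0       0       0       0       0       0       0OK         
 10        0       0       0       0       0       0       0       0       0       0   
 11    90.12       0       0  167.72       0       0       0       0       0       0   
 12 Foo            0       0      60       0       0       0       0     523       0   
 13        0       0       0       0       0       0       0       0     287       0   
 14        0       0       0       0       0  362.86       0       0       0       0   
 15        0       0       0       0       0       0       0       0       0       0   
 16        0       0       0       0       0       0       0       0       0       0   
 17        0       0       0       0       0       0       0    [49]       0       0   
 18        0       0       0       0       0       0       0       0       0       0   
 19        0       0       0       0       0Note           0       0       0  312.29   
 20        0       0       0       0       0       0       0       0Note           0   
                                                                                       


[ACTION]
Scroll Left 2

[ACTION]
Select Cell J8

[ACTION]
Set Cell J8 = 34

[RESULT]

J8: 34                                                                                 
       A       B       C       D       E       F       G       H       I       J       
---------------------------------------------------------------------------------------
  1        0       0       0       0       0       0       0       0       0       0   
  2        0       0  312.29       0       0       0       0       0       0       0   
  3        0       0       0       0       0       0       0       0  467.64       0   
  4        0       0       0       0       0       0       0       0       0       0   
  5        0       0       0       0       0  348.86     458       0       0       0   
  6        0       0       0       0       0       0       0Note           0       0   
  7        0       0       0       0       0       0       0       0       0       0   
  8        0       0       0       0  111.78       0       0       0       0    [34]   
  9        0       0       0       0       0       0       0       0       0OK         
 10        0       0       0       0       0       0       0       0       0       0   
 11    90.12       0       0  167.72       0       0       0       0       0       0   
 12 Foo            0       0      60       0       0       0       0     523       0   
 13        0       0       0       0       0       0       0       0     287       0   
 14        0       0       0       0       0  362.86       0       0       0       0   
 15        0       0       0       0       0       0       0       0       0       0   
 16        0       0       0       0       0       0       0       0       0       0   
 17        0       0       0       0       0       0       0      49       0       0   
 18        0       0       0       0       0       0       0       0       0       0   
 19        0       0       0       0       0Note           0       0       0  312.29   
 20        0       0       0       0       0       0       0       0Note           0   
                                                                                       


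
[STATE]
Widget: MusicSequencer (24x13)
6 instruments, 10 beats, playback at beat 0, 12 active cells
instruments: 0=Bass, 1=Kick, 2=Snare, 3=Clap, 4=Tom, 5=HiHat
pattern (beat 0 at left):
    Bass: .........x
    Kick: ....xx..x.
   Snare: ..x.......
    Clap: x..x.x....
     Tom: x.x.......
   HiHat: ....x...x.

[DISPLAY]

      ▼123456789        
  Bass·········█        
  Kick····██··█·        
 Snare··█·······        
  Clap█··█·█····        
   Tom█·█·······        
 HiHat····█···█·        
                        
                        
                        
                        
                        
                        


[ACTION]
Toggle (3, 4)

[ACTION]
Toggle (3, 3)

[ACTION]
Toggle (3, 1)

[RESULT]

      ▼123456789        
  Bass·········█        
  Kick····██··█·        
 Snare··█·······        
  Clap██··██····        
   Tom█·█·······        
 HiHat····█···█·        
                        
                        
                        
                        
                        
                        


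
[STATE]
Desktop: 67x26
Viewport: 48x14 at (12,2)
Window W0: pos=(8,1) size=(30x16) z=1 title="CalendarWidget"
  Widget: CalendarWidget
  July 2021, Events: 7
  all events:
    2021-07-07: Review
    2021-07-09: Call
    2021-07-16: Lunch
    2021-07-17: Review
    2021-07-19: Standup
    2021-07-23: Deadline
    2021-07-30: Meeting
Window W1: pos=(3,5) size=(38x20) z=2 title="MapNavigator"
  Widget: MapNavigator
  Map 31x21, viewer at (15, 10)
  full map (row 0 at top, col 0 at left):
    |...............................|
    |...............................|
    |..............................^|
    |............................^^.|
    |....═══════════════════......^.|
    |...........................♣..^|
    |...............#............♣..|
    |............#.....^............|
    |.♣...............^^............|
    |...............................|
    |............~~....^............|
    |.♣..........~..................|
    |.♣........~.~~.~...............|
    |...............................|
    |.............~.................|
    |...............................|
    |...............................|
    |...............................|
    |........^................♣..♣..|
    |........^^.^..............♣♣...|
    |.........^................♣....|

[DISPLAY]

lendarWidget             ┃                      
─────────────────────────┨                      
      July 2021          ┃                      
━━━━━━━━━━━━━━━━━━━━━━━━━━━━┓                   
gator                       ┃                   
────────────────────────────┨                   
.........................^  ┃                   
.......................^^.  ┃                   
══════════════════......^.  ┃                   
......................♣..^  ┃                   
..........#............♣..  ┃                   
.......#.....^............  ┃                   
............^^............  ┃                   
..........................  ┃                   


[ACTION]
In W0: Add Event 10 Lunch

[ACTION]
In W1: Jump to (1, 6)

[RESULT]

lendarWidget             ┃                      
─────────────────────────┨                      
      July 2021          ┃                      
━━━━━━━━━━━━━━━━━━━━━━━━━━━━┓                   
gator                       ┃                   
────────────────────────────┨                   
                            ┃                   
                            ┃                   
         ...................┃                   
         ...................┃                   
         ...................┃                   
         ...................┃                   
         ....═══════════════┃                   
         ...................┃                   


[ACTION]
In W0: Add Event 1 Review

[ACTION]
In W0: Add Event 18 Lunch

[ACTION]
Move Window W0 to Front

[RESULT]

lendarWidget             ┃                      
─────────────────────────┨                      
      July 2021          ┃                      
Tu We Th Fr Sa Su        ┃━━┓                   
       1*  2  3  4       ┃  ┃                   
 6  7*  8  9* 10* 11     ┃──┨                   
13 14 15 16* 17* 18*     ┃  ┃                   
 20 21 22 23* 24 25      ┃  ┃                   
27 28 29 30* 31          ┃..┃                   
                         ┃..┃                   
                         ┃..┃                   
                         ┃..┃                   
                         ┃══┃                   
                         ┃..┃                   


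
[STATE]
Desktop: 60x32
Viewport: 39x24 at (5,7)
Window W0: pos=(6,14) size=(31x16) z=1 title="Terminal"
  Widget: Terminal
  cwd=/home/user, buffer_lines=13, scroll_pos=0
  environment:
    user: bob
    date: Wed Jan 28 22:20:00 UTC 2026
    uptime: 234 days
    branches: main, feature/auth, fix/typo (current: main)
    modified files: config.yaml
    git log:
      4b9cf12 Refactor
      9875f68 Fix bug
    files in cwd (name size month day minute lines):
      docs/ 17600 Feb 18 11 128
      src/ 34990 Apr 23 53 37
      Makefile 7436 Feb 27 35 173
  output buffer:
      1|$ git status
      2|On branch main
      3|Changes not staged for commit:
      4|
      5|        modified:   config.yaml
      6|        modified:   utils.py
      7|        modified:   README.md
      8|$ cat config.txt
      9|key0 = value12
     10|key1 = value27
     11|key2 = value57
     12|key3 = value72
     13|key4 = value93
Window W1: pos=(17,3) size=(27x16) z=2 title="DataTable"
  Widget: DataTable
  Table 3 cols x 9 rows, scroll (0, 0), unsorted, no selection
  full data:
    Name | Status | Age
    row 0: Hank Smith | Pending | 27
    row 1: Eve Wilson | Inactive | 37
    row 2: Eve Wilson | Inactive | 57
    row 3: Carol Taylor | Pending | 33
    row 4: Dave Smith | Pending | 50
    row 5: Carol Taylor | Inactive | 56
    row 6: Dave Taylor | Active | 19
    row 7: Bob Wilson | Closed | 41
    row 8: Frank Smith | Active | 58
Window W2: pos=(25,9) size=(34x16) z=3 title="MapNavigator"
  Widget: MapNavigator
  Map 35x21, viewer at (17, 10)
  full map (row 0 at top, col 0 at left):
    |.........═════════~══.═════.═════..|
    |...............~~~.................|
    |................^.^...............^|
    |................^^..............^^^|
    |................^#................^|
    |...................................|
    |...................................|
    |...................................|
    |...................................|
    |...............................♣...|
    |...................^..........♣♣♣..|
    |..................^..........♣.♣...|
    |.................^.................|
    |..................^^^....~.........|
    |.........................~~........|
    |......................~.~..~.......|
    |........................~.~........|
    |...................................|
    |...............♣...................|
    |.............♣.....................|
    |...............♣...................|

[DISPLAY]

            ┃────────────┼────────┼───┃
            ┃Hank Smith  │Pending │27 ┃
            ┃Eve Wil┏━━━━━━━━━━━━━━━━━━
            ┃Eve Wil┃ MapNavigator     
            ┃Carol T┠──────────────────
            ┃Dave Sm┃...............^#.
            ┃Carol T┃..................
 ┏━━━━━━━━━━┃Dave Ta┃..................
 ┃ Terminal ┃Bob Wil┃..................
 ┠──────────┃Frank S┃..................
 ┃$ git stat┃       ┃..................
 ┃On branch ┗━━━━━━━┃................@.
 ┃Changes not staged┃.................^
 ┃                  ┃................^.
 ┃        modified: ┃.................^
 ┃        modified: ┃..................
 ┃        modified: ┃..................
 ┃$ cat config.txt  ┗━━━━━━━━━━━━━━━━━━
 ┃key0 = value12               ┃       
 ┃key1 = value27               ┃       
 ┃key2 = value57               ┃       
 ┃key3 = value72               ┃       
 ┗━━━━━━━━━━━━━━━━━━━━━━━━━━━━━┛       
                                       


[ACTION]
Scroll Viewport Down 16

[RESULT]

            ┃Hank Smith  │Pending │27 ┃
            ┃Eve Wil┏━━━━━━━━━━━━━━━━━━
            ┃Eve Wil┃ MapNavigator     
            ┃Carol T┠──────────────────
            ┃Dave Sm┃...............^#.
            ┃Carol T┃..................
 ┏━━━━━━━━━━┃Dave Ta┃..................
 ┃ Terminal ┃Bob Wil┃..................
 ┠──────────┃Frank S┃..................
 ┃$ git stat┃       ┃..................
 ┃On branch ┗━━━━━━━┃................@.
 ┃Changes not staged┃.................^
 ┃                  ┃................^.
 ┃        modified: ┃.................^
 ┃        modified: ┃..................
 ┃        modified: ┃..................
 ┃$ cat config.txt  ┗━━━━━━━━━━━━━━━━━━
 ┃key0 = value12               ┃       
 ┃key1 = value27               ┃       
 ┃key2 = value57               ┃       
 ┃key3 = value72               ┃       
 ┗━━━━━━━━━━━━━━━━━━━━━━━━━━━━━┛       
                                       
                                       


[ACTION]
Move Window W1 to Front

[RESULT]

            ┃Hank Smith  │Pending │27 ┃
            ┃Eve Wilson  │Inactive│37 ┃
            ┃Eve Wilson  │Inactive│57 ┃
            ┃Carol Taylor│Pending │33 ┃
            ┃Dave Smith  │Pending │50 ┃
            ┃Carol Taylor│Inactive│56 ┃
 ┏━━━━━━━━━━┃Dave Taylor │Active  │19 ┃
 ┃ Terminal ┃Bob Wilson  │Closed  │41 ┃
 ┠──────────┃Frank Smith │Active  │58 ┃
 ┃$ git stat┃                         ┃
 ┃On branch ┗━━━━━━━━━━━━━━━━━━━━━━━━━┛
 ┃Changes not staged┃.................^
 ┃                  ┃................^.
 ┃        modified: ┃.................^
 ┃        modified: ┃..................
 ┃        modified: ┃..................
 ┃$ cat config.txt  ┗━━━━━━━━━━━━━━━━━━
 ┃key0 = value12               ┃       
 ┃key1 = value27               ┃       
 ┃key2 = value57               ┃       
 ┃key3 = value72               ┃       
 ┗━━━━━━━━━━━━━━━━━━━━━━━━━━━━━┛       
                                       
                                       


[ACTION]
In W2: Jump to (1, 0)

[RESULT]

            ┃Hank Smith  │Pending │27 ┃
            ┃Eve Wilson  │Inactive│37 ┃
            ┃Eve Wilson  │Inactive│57 ┃
            ┃Carol Taylor│Pending │33 ┃
            ┃Dave Smith  │Pending │50 ┃
            ┃Carol Taylor│Inactive│56 ┃
 ┏━━━━━━━━━━┃Dave Taylor │Active  │19 ┃
 ┃ Terminal ┃Bob Wilson  │Closed  │41 ┃
 ┠──────────┃Frank Smith │Active  │58 ┃
 ┃$ git stat┃                         ┃
 ┃On branch ┗━━━━━━━━━━━━━━━━━━━━━━━━━┛
 ┃Changes not staged┃               ...
 ┃                  ┃               ...
 ┃        modified: ┃               ...
 ┃        modified: ┃               ...
 ┃        modified: ┃               ...
 ┃$ cat config.txt  ┗━━━━━━━━━━━━━━━━━━
 ┃key0 = value12               ┃       
 ┃key1 = value27               ┃       
 ┃key2 = value57               ┃       
 ┃key3 = value72               ┃       
 ┗━━━━━━━━━━━━━━━━━━━━━━━━━━━━━┛       
                                       
                                       


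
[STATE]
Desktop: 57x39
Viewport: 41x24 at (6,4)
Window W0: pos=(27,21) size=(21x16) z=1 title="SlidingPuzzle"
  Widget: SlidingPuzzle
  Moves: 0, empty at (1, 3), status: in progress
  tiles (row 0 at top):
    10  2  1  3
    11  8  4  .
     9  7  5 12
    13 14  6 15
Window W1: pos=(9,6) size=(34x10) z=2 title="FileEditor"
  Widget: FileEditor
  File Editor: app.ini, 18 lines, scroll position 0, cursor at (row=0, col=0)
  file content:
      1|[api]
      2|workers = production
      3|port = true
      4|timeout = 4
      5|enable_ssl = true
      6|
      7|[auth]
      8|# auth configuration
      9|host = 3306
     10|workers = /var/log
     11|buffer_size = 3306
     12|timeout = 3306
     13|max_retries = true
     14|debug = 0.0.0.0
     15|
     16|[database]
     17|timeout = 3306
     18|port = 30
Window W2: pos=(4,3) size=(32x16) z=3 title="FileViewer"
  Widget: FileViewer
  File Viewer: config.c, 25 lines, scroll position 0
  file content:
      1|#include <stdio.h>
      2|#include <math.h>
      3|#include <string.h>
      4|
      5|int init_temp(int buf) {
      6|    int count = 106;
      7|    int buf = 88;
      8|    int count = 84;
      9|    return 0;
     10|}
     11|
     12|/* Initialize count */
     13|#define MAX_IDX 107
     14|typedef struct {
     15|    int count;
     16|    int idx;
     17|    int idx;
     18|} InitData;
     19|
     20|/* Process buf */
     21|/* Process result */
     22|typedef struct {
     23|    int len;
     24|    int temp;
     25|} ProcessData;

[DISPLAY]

FileViewer                   ┃           
─────────────────────────────┨           
include <stdio.h>           ▲┃━━━━━━┓    
include <math.h>            █┃      ┃    
include <string.h>          ░┃──────┨    
                            ░┃     ▲┃    
nt init_temp(int buf) {     ░┃     █┃    
   int count = 106;         ░┃     ░┃    
   int buf = 88;            ░┃     ░┃    
   int count = 84;          ░┃     ░┃    
   return 0;                ░┃     ▼┃    
                            ░┃━━━━━━┛    
                            ░┃           
* Initialize count */       ▼┃           
━━━━━━━━━━━━━━━━━━━━━━━━━━━━━┛           
                                         
                                         
                     ┏━━━━━━━━━━━━━━━━━━━
                     ┃ SlidingPuzzle     
                     ┠───────────────────
                     ┃┌────┬────┬────┬───
                     ┃│ 10 │  2 │  1 │  3
                     ┃├────┼────┼────┼───
                     ┃│ 11 │  8 │  4 │   


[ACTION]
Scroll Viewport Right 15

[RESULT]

                   ┃                     
───────────────────┨                     
tdio.h>           ▲┃━━━━━━┓              
ath.h>            █┃      ┃              
tring.h>          ░┃──────┨              
                  ░┃     ▲┃              
mp(int buf) {     ░┃     █┃              
nt = 106;         ░┃     ░┃              
 = 88;            ░┃     ░┃              
nt = 84;          ░┃     ░┃              
0;                ░┃     ▼┃              
                  ░┃━━━━━━┛              
                  ░┃                     
ze count */       ▼┃                     
━━━━━━━━━━━━━━━━━━━┛                     
                                         
                                         
           ┏━━━━━━━━━━━━━━━━━━━┓         
           ┃ SlidingPuzzle     ┃         
           ┠───────────────────┨         
           ┃┌────┬────┬────┬───┃         
           ┃│ 10 │  2 │  1 │  3┃         
           ┃├────┼────┼────┼───┃         
           ┃│ 11 │  8 │  4 │   ┃         


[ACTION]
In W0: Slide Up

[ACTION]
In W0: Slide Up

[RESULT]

                   ┃                     
───────────────────┨                     
tdio.h>           ▲┃━━━━━━┓              
ath.h>            █┃      ┃              
tring.h>          ░┃──────┨              
                  ░┃     ▲┃              
mp(int buf) {     ░┃     █┃              
nt = 106;         ░┃     ░┃              
 = 88;            ░┃     ░┃              
nt = 84;          ░┃     ░┃              
0;                ░┃     ▼┃              
                  ░┃━━━━━━┛              
                  ░┃                     
ze count */       ▼┃                     
━━━━━━━━━━━━━━━━━━━┛                     
                                         
                                         
           ┏━━━━━━━━━━━━━━━━━━━┓         
           ┃ SlidingPuzzle     ┃         
           ┠───────────────────┨         
           ┃┌────┬────┬────┬───┃         
           ┃│ 10 │  2 │  1 │  3┃         
           ┃├────┼────┼────┼───┃         
           ┃│ 11 │  8 │  4 │ 12┃         


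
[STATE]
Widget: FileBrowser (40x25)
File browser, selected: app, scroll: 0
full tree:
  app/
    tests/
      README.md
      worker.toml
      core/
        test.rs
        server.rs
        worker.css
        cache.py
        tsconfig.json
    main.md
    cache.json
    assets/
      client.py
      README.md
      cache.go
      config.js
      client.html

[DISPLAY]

> [-] app/                              
    [+] tests/                          
    main.md                             
    cache.json                          
    [+] assets/                         
                                        
                                        
                                        
                                        
                                        
                                        
                                        
                                        
                                        
                                        
                                        
                                        
                                        
                                        
                                        
                                        
                                        
                                        
                                        
                                        


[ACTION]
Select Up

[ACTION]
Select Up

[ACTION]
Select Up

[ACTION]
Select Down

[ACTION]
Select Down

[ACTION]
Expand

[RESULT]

  [-] app/                              
    [+] tests/                          
  > main.md                             
    cache.json                          
    [+] assets/                         
                                        
                                        
                                        
                                        
                                        
                                        
                                        
                                        
                                        
                                        
                                        
                                        
                                        
                                        
                                        
                                        
                                        
                                        
                                        
                                        


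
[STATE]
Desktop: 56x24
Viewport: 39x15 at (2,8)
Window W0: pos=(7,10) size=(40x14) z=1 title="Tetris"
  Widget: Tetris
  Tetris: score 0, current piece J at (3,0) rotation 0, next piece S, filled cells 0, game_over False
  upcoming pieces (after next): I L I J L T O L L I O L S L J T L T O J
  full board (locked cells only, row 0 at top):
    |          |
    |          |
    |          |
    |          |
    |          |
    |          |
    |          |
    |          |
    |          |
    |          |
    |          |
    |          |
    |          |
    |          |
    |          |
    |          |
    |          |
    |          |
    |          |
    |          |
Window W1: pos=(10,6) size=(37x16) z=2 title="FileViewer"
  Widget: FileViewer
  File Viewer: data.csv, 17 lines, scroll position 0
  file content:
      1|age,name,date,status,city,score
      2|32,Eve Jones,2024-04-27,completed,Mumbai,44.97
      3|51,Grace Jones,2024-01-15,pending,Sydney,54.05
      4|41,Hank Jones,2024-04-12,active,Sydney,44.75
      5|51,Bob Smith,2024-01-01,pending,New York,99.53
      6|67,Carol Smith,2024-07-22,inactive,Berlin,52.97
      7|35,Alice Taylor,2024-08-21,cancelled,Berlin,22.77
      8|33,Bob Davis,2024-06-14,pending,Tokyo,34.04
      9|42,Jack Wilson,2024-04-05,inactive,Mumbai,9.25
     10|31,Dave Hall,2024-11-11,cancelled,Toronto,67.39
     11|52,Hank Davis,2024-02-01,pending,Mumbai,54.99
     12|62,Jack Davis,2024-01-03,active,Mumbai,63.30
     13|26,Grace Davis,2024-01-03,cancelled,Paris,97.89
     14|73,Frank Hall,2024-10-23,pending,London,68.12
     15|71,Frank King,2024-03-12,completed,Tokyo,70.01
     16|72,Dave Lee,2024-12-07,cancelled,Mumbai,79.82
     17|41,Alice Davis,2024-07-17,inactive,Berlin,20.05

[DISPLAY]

        ┠──────────────────────────────
        ┃age,name,date,status,city,scor
     ┏━━┃32,Eve Jones,2024-04-27,comple
     ┃ T┃51,Grace Jones,2024-01-15,pend
     ┠──┃41,Hank Jones,2024-04-12,activ
     ┃  ┃51,Bob Smith,2024-01-01,pendin
     ┃  ┃67,Carol Smith,2024-07-22,inac
     ┃  ┃35,Alice Taylor,2024-08-21,can
     ┃  ┃33,Bob Davis,2024-06-14,pendin
     ┃  ┃42,Jack Wilson,2024-04-05,inac
     ┃  ┃31,Dave Hall,2024-11-11,cancel
     ┃  ┃52,Hank Davis,2024-02-01,pendi
     ┃  ┃62,Jack Davis,2024-01-03,activ
     ┃  ┗━━━━━━━━━━━━━━━━━━━━━━━━━━━━━━
     ┃          │                      


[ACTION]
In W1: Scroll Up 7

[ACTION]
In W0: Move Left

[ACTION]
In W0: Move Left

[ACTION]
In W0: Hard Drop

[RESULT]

        ┠──────────────────────────────
        ┃age,name,date,status,city,scor
     ┏━━┃32,Eve Jones,2024-04-27,comple
     ┃ T┃51,Grace Jones,2024-01-15,pend
     ┠──┃41,Hank Jones,2024-04-12,activ
     ┃  ┃51,Bob Smith,2024-01-01,pendin
     ┃  ┃67,Carol Smith,2024-07-22,inac
     ┃  ┃35,Alice Taylor,2024-08-21,can
     ┃  ┃33,Bob Davis,2024-06-14,pendin
     ┃  ┃42,Jack Wilson,2024-04-05,inac
     ┃  ┃31,Dave Hall,2024-11-11,cancel
     ┃  ┃52,Hank Davis,2024-02-01,pendi
     ┃  ┃62,Jack Davis,2024-01-03,activ
     ┃ █┗━━━━━━━━━━━━━━━━━━━━━━━━━━━━━━
     ┃ ███      │                      


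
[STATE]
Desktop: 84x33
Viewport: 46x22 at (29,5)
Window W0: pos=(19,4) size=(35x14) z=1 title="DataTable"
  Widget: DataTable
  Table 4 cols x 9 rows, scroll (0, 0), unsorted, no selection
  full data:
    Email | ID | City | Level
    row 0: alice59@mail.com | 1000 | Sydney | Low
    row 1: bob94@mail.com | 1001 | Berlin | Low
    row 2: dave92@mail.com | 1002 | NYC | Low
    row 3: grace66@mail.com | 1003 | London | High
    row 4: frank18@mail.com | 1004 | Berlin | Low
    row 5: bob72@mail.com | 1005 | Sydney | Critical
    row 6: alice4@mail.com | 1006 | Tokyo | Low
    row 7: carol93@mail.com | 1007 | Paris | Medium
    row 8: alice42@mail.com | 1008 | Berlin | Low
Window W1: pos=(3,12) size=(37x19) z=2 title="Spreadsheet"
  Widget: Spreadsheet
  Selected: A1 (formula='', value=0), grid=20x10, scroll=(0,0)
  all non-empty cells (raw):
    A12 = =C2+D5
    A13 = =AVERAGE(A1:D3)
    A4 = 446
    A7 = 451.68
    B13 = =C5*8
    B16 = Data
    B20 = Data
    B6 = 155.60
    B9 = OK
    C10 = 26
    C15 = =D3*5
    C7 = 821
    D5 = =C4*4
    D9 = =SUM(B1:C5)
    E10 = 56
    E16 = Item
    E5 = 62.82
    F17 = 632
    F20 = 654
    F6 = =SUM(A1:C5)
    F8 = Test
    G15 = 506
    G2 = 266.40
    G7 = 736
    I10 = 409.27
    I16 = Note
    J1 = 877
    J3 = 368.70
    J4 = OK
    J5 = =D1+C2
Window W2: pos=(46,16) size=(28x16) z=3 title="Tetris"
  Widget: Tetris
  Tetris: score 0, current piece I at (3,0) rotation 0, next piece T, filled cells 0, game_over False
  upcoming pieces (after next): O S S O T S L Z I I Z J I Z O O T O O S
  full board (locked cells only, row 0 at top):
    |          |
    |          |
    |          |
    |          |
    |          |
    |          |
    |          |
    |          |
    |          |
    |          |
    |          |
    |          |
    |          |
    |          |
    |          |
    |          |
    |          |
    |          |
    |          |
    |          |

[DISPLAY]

e                       ┃                     
────────────────────────┨                     
       │ID  │City  │Leve┃                     
───────┼────┼──────┼────┃                     
ail.com│1000│Sydney│Low ┃                     
l.com  │1001│Berlin│Low ┃                     
il.com │1002│NYC   │Low ┃                     
━━━━━━━━━━┓3│London│High┃                     
          ┃4│Berlin│Low ┃                     
──────────┨5│Sydney│Crit┃                     
          ┃6│Tokyo │Low ┃                     
      D   ┃7│Pari┏━━━━━━━━━━━━━━━━━━━━━━━━━━┓ 
----------┃━━━━━━┃ Tetris                   ┃ 
  0       ┃      ┠──────────────────────────┨ 
  0       ┃      ┃          │Next:          ┃ 
  0       ┃      ┃          │ ▒             ┃ 
  0       ┃      ┃          │▒▒▒            ┃ 
  0       ┃      ┃          │               ┃ 
  0       ┃      ┃          │               ┃ 
821       ┃      ┃          │               ┃ 
  0       ┃      ┃          │Score:         ┃ 
  0       ┃      ┃          │0              ┃ 


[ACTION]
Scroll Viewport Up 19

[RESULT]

                                              
                                              
                                              
                                              
━━━━━━━━━━━━━━━━━━━━━━━━┓                     
e                       ┃                     
────────────────────────┨                     
       │ID  │City  │Leve┃                     
───────┼────┼──────┼────┃                     
ail.com│1000│Sydney│Low ┃                     
l.com  │1001│Berlin│Low ┃                     
il.com │1002│NYC   │Low ┃                     
━━━━━━━━━━┓3│London│High┃                     
          ┃4│Berlin│Low ┃                     
──────────┨5│Sydney│Crit┃                     
          ┃6│Tokyo │Low ┃                     
      D   ┃7│Pari┏━━━━━━━━━━━━━━━━━━━━━━━━━━┓ 
----------┃━━━━━━┃ Tetris                   ┃ 
  0       ┃      ┠──────────────────────────┨ 
  0       ┃      ┃          │Next:          ┃ 
  0       ┃      ┃          │ ▒             ┃ 
  0       ┃      ┃          │▒▒▒            ┃ 


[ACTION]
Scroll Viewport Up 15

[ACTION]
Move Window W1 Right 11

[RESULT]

                                              
                                              
                                              
                                              
━━━━━━━━━━━━━━━━━━━━━━━━┓                     
e                       ┃                     
────────────────────────┨                     
       │ID  │City  │Leve┃                     
───────┼────┼──────┼────┃                     
ail.com│1000│Sydney│Low ┃                     
l.com  │1001│Berlin│Low ┃                     
il.com │1002│NYC   │Low ┃                     
━━━━━━━━━━━━━━━━━━━━━┓gh┃                     
                     ┃w ┃                     
─────────────────────┨it┃                     
                     ┃w ┃                     
 B       C       ┏━━━━━━━━━━━━━━━━━━━━━━━━━━┓ 
-----------------┃ Tetris                   ┃ 
     0       0   ┠──────────────────────────┨ 
     0       0   ┃          │Next:          ┃ 
     0       0   ┃          │ ▒             ┃ 
     0       0   ┃          │▒▒▒            ┃ 
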